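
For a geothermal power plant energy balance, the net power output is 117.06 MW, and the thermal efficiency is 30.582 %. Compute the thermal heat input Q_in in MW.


Q_in = W_net / (eta / 100)
Q_in = 117.06 / (30.582 / 100)
Q_in = 382.77 MW


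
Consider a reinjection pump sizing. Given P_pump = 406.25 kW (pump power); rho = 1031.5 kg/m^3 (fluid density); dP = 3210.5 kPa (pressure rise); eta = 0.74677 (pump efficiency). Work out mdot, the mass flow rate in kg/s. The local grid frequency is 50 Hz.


mdot = P_pump * rho * eta / dP
mdot = 406.25 * 1031.5 * 0.74677 / 3210.5
mdot = 97.471 kg/s


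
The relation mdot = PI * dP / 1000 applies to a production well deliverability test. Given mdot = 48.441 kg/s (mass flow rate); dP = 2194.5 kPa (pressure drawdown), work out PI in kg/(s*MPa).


PI = mdot * 1000 / dP
PI = 48.441 * 1000 / 2194.5
PI = 22.074 kg/(s*MPa)


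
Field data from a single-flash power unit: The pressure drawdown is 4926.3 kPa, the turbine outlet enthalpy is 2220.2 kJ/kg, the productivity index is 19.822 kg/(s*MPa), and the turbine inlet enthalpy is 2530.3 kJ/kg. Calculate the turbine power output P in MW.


Step 1: mdot = PI * dP / 1000 = 19.822 * 4926.3 / 1000 = 97.64912 kg/s
Step 2: P = mdot*(h_in - h_out)/1000 = 97.64912*(2530.3 - 2220.2)/1000 = 30.281 MW
P = 30.281 MW


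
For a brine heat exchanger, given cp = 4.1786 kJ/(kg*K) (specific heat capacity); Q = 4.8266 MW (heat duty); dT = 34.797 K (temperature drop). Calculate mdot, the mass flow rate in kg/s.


mdot = Q * 1000 / (cp * dT)
mdot = 4.8266 * 1000 / (4.1786 * 34.797)
mdot = 33.195 kg/s


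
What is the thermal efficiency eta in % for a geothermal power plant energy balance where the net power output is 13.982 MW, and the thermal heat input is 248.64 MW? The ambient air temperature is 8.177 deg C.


eta = W_net / Q_in * 100
eta = 13.982 / 248.64 * 100
eta = 5.6234 %


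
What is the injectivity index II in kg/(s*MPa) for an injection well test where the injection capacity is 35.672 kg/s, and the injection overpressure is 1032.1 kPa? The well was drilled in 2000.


II = mdot * 1000 / dP
II = 35.672 * 1000 / 1032.1
II = 34.563 kg/(s*MPa)


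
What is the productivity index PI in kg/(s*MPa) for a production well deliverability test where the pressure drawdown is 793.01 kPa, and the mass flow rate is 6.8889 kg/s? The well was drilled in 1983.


PI = mdot * 1000 / dP
PI = 6.8889 * 1000 / 793.01
PI = 8.6870 kg/(s*MPa)


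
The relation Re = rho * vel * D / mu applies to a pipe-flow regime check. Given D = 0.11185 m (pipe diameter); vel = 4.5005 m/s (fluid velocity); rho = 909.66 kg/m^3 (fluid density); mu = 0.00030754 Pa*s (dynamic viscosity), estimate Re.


Re = rho * vel * D / mu
Re = 909.66 * 4.5005 * 0.11185 / 0.00030754
Re = 1.4889e+06


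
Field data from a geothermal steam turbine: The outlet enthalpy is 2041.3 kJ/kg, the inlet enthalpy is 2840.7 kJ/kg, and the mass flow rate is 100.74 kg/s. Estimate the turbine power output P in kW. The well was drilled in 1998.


P = mdot * (h_in - h_out) / 1000
P = 100.74 * (2840.7 - 2041.3) / 1000
P = 80.53156 MW
Convert: 80.53156 MW * 1000.0 = 80532 kW
P = 80532 kW


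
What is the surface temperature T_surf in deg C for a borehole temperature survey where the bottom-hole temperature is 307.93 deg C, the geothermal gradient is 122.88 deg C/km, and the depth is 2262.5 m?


T_surf = T_d - grad * d / 1000
T_surf = 307.93 - 122.88 * 2262.5 / 1000
T_surf = 29.914 deg C


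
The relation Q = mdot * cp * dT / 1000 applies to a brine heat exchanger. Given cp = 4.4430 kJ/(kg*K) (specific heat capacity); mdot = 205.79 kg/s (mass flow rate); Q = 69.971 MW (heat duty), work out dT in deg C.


dT = Q * 1000 / (mdot * cp)
dT = 69.971 * 1000 / (205.79 * 4.4430)
dT = 76.52750 K
Convert (temperature difference, 1 K = 1 deg C): 76.52750 K = 76.52750 deg C
dT = 76.528 deg C


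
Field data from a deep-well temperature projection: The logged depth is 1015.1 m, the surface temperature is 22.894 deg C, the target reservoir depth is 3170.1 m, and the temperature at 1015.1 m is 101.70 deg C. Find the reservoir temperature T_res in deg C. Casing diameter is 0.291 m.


Step 1: grad = (T_d1 - T_surf)/d1 * 1000 = (101.7 - 22.894)/1015.1 * 1000 = 77.63373 deg C/km
Step 2: T_res = T_surf + grad*d2/1000 = 22.894 + 77.63373*3170.1/1000 = 269.00 deg C
T_res = 269.00 deg C


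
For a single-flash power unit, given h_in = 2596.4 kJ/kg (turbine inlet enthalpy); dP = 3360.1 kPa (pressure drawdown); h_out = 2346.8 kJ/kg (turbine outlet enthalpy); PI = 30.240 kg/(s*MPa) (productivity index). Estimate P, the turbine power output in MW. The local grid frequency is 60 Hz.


Step 1: mdot = PI * dP / 1000 = 30.24 * 3360.1 / 1000 = 101.6094 kg/s
Step 2: P = mdot*(h_in - h_out)/1000 = 101.6094*(2596.4 - 2346.8)/1000 = 25.362 MW
P = 25.362 MW


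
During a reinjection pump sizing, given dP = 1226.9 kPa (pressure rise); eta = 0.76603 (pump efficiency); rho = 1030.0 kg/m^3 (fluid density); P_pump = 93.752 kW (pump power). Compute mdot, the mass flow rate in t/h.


mdot = P_pump * rho * eta / dP
mdot = 93.752 * 1030.0 * 0.76603 / 1226.9
mdot = 60.29126 kg/s
Convert: 60.29126 kg/s * 3.6 = 217.05 t/h
mdot = 217.05 t/h


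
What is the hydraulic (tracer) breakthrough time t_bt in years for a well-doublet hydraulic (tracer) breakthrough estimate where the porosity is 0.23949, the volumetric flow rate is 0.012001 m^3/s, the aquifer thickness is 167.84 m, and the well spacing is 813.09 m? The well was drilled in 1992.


t_bt = pi * hr * phi * L^2 / (3 * Qv) / (365.25*86400)
t_bt = pi * 167.84 * 0.23949 * 813.09^2 / (3 * 0.012001) / (365.25*86400)
t_bt = 73.480 years


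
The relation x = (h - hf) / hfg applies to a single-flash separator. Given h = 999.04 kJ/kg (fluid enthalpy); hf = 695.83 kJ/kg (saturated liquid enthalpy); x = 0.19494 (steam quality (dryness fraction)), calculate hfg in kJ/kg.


hfg = (h - hf) / x
hfg = (999.04 - 695.83) / 0.19494
hfg = 1555.4 kJ/kg


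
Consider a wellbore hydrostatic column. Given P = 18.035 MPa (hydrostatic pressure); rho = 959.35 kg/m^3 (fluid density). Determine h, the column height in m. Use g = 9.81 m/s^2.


h = P * 1e6 / (g * rho)
h = 18.035 * 1e6 / (9.81 * 959.35)
h = 1916.3 m


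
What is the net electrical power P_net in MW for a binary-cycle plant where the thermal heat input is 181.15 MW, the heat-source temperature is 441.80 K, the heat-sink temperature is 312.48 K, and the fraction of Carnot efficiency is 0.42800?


Step 1: eta = (1 - Tc/Th)*f = (1 - 312.48/441.8)*0.428 = 0.1252806
Step 2: P_net = eta * Q_in = 0.1252806 * 181.15 = 22.695 MW
P_net = 22.695 MW


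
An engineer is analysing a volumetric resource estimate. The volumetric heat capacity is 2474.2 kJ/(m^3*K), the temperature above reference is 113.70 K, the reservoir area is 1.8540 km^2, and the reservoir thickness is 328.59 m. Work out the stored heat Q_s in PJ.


Step 1: Vr = A*1e6*hr = 1.854*1e6*328.59 = 6.092059e+08 m^3
Step 2: Q_s = Vr*rhoc*dT/1e12 = 6.092059e+08*2474.2*113.7/1e12 = 171.38 PJ
Q_s = 171.38 PJ


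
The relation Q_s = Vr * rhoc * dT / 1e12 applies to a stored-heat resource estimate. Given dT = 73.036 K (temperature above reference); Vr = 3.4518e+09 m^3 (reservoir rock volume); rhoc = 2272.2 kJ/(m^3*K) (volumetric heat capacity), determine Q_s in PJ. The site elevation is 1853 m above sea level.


Q_s = Vr * rhoc * dT / 1e12
Q_s = 3.4518e+09 * 2272.2 * 73.036 / 1e12
Q_s = 572.83 PJ


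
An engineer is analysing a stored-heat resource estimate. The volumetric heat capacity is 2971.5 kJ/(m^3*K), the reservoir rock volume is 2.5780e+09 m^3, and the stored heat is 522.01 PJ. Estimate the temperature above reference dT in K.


dT = Q_s * 1e12 / (Vr * rhoc)
dT = 522.01 * 1e12 / (2.5780e+09 * 2971.5)
dT = 68.143 K


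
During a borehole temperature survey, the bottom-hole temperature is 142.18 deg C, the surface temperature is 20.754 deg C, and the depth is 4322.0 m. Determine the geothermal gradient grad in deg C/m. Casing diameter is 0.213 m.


grad = (T_d - T_surf) / d * 1000
grad = (142.18 - 20.754) / 4322.0 * 1000
grad = 28.09486 deg C/km
Convert: 28.09486 deg C/km * 0.001 = 0.028095 deg C/m
grad = 0.028095 deg C/m


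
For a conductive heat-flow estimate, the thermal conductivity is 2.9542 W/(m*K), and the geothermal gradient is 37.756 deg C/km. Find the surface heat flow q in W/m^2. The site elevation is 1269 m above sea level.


q = k * grad / 1000
q = 2.9542 * 37.756 / 1000
q = 0.11154 W/m^2


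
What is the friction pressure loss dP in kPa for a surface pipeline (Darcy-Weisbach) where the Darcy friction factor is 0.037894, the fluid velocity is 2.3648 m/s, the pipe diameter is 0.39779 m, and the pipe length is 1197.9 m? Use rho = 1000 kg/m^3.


dP = f * (L/D) * (rho*vel^2/2) / 1000
dP = 0.037894 * (1197.9/0.39779) * (1000*2.3648^2/2) / 1000
dP = 319.08 kPa


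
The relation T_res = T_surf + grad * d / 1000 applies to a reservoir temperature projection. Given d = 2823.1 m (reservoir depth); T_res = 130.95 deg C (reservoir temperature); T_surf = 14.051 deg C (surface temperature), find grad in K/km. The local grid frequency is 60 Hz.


grad = (T_res - T_surf) / d * 1000
grad = (130.95 - 14.051) / 2823.1 * 1000
grad = 41.40803 deg C/km
Convert: 41.40803 deg C/km * 1.0 = 41.408 K/km
grad = 41.408 K/km


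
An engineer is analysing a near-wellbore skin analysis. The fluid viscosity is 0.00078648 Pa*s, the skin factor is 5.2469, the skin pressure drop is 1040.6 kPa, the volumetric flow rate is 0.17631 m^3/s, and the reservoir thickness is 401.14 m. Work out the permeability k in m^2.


k = S*q*mu / (2*pi*dP_s*1000*hr)
k = 5.2469*0.17631*0.00078648 / (2*pi*1040.6*1000*401.14)
k = 2.7740e-13 m^2


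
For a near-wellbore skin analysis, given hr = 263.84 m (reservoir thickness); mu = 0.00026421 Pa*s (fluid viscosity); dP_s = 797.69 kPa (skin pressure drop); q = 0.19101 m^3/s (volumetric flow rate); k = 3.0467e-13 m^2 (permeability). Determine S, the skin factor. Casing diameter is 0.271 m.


S = dP_s * 1000 * 2*pi*k*hr / (q*mu)
S = 797.69 * 1000 * 2*pi*3.0467e-13*263.84 / (0.19101*0.00026421)
S = 7.9832


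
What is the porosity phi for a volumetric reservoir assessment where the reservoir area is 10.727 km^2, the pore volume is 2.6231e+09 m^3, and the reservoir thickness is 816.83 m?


phi = Vp / (A * 1e6 * hr)
phi = 2.6231e+09 / (10.727 * 1e6 * 816.83)
phi = 0.29937


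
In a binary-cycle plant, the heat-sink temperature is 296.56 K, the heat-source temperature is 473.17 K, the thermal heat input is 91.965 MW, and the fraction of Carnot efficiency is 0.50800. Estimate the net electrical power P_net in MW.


Step 1: eta = (1 - Tc/Th)*f = (1 - 296.56/473.17)*0.508 = 0.1896102
Step 2: P_net = eta * Q_in = 0.1896102 * 91.965 = 17.438 MW
P_net = 17.438 MW


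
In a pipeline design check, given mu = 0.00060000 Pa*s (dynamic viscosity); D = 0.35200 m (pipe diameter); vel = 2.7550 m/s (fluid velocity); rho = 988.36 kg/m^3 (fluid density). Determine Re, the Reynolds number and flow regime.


Step 1: Re = rho*vel*D/mu = 988.36*2.755*0.352/0.0006 = 1.5975e+06
Step 2: Re = 1.5975e+06 > 4000, so flow is turbulent.
Re = 1.5975e+06 (turbulent)


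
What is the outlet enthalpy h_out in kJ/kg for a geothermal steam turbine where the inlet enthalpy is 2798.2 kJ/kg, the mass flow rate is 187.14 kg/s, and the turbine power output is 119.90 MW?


h_out = h_in - P * 1000 / mdot
h_out = 2798.2 - 119.90 * 1000 / 187.14
h_out = 2157.5 kJ/kg


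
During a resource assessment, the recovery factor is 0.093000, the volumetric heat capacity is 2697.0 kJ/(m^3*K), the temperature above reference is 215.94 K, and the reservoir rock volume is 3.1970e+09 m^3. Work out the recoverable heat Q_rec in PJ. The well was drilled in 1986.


Step 1: Q_s = Vr*rhoc*dT/1e12 = 3.1970e+09*2697.0*215.94/1e12 = 1861.901 PJ
Step 2: Q_rec = Q_s * RF = 1861.901 * 0.093 = 173.16 PJ
Q_rec = 173.16 PJ


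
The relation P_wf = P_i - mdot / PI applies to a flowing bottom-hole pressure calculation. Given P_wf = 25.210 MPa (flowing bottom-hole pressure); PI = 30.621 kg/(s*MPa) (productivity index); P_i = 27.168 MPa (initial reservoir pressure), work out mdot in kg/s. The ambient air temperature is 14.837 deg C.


mdot = (P_i - P_wf) * PI
mdot = (27.168 - 25.210) * 30.621
mdot = 59.956 kg/s


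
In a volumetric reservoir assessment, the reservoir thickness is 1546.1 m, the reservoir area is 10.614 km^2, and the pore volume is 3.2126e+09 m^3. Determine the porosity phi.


phi = Vp / (A * 1e6 * hr)
phi = 3.2126e+09 / (10.614 * 1e6 * 1546.1)
phi = 0.19577


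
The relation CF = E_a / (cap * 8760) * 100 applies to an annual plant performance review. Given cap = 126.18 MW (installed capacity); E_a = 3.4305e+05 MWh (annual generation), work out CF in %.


CF = E_a / (cap * 8760) * 100
CF = 3.4305e+05 / (126.18 * 8760) * 100
CF = 31.036 %


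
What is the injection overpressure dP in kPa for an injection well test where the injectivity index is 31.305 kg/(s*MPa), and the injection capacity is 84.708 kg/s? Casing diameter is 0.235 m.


dP = mdot * 1000 / II
dP = 84.708 * 1000 / 31.305
dP = 2705.9 kPa


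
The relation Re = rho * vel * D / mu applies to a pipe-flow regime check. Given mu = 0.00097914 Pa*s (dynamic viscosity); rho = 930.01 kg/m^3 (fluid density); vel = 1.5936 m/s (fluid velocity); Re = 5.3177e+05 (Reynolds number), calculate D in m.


D = Re * mu / (rho * vel)
D = 5.3177e+05 * 0.00097914 / (930.01 * 1.5936)
D = 0.35132 m


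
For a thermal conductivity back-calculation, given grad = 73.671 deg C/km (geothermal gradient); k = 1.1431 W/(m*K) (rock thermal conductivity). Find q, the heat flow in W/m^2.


q = k * grad / 1000
q = 1.1431 * 73.671 / 1000
q = 0.084213 W/m^2


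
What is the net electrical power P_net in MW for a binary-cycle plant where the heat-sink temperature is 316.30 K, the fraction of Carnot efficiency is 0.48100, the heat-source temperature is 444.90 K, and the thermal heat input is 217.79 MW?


Step 1: eta = (1 - Tc/Th)*f = (1 - 316.3/444.9)*0.481 = 0.1390348
Step 2: P_net = eta * Q_in = 0.1390348 * 217.79 = 30.280 MW
P_net = 30.280 MW


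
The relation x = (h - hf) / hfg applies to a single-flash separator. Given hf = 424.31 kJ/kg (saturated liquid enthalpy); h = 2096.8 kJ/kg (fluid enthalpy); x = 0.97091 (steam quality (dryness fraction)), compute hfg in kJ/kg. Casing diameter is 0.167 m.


hfg = (h - hf) / x
hfg = (2096.8 - 424.31) / 0.97091
hfg = 1722.6 kJ/kg


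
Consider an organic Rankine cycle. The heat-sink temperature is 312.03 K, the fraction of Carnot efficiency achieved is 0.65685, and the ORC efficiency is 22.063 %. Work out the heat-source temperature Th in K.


Th = Tc / (1 - (eta_orc/100)/f)
Th = 312.03 / (1 - (22.063/100)/0.65685)
Th = 469.85 K


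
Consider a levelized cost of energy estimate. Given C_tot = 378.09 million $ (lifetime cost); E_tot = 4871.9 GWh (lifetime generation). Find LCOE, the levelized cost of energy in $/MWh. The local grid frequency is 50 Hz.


LCOE = C_tot / E_tot * 100
LCOE = 378.09 / 4871.9 * 100
LCOE = 7.760627 cents/kWh
Convert: 7.760627 cents/kWh * 10.0 = 77.606 $/MWh
LCOE = 77.606 $/MWh


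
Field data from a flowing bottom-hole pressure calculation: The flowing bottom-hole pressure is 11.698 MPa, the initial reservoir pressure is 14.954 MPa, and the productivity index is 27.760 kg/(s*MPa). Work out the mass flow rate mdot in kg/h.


mdot = (P_i - P_wf) * PI
mdot = (14.954 - 11.698) * 27.760
mdot = 90.38656 kg/s
Convert: 90.38656 kg/s * 3600.0 = 3.2539e+05 kg/h
mdot = 3.2539e+05 kg/h


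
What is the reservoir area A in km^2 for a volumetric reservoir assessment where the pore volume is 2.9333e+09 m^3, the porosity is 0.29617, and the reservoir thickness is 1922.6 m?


A = Vp / (1e6 * hr * phi)
A = 2.9333e+09 / (1e6 * 1922.6 * 0.29617)
A = 5.1514 km^2


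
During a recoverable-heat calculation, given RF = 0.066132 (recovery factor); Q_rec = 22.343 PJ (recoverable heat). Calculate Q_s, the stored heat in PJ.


Q_s = Q_rec / RF
Q_s = 22.343 / 0.066132
Q_s = 337.85 PJ


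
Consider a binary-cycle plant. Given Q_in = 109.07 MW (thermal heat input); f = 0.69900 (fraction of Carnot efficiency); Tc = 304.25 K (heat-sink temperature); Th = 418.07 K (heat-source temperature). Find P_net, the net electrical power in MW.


Step 1: eta = (1 - Tc/Th)*f = (1 - 304.25/418.07)*0.699 = 0.1903035
Step 2: P_net = eta * Q_in = 0.1903035 * 109.07 = 20.756 MW
P_net = 20.756 MW


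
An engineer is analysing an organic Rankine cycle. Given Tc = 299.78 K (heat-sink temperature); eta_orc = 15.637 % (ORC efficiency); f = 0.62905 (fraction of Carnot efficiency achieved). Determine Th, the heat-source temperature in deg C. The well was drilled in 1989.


Th = Tc / (1 - (eta_orc/100)/f)
Th = 299.78 / (1 - (15.637/100)/0.62905)
Th = 398.9520 K
Convert to deg C: 398.9520 - 273.15 = 125.80 deg C
Th = 125.80 deg C


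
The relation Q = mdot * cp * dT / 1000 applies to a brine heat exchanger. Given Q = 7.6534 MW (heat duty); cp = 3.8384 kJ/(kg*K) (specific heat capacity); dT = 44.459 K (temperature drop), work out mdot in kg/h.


mdot = Q * 1000 / (cp * dT)
mdot = 7.6534 * 1000 / (3.8384 * 44.459)
mdot = 44.84815 kg/s
Convert: 44.84815 kg/s * 3600.0 = 1.6145e+05 kg/h
mdot = 1.6145e+05 kg/h


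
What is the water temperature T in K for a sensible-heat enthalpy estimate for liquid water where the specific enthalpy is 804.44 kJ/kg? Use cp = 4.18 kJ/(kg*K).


T = h / cp
T = 804.44 / 4.18
T = 192.4498 deg C
Convert to K: 192.4498 + 273.15 = 465.60 K
T = 465.60 K


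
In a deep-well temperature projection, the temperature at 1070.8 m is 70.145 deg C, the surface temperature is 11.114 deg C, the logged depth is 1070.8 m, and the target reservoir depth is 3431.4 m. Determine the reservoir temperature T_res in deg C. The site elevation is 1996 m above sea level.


Step 1: grad = (T_d1 - T_surf)/d1 * 1000 = (70.145 - 11.114)/1070.8 * 1000 = 55.12794 deg C/km
Step 2: T_res = T_surf + grad*d2/1000 = 11.114 + 55.12794*3431.4/1000 = 200.28 deg C
T_res = 200.28 deg C


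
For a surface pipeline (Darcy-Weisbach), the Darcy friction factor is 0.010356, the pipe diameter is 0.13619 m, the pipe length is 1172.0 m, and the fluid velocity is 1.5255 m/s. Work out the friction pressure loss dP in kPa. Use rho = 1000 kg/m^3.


dP = f * (L/D) * (rho*vel^2/2) / 1000
dP = 0.010356 * (1172.0/0.13619) * (1000*1.5255^2/2) / 1000
dP = 103.70 kPa


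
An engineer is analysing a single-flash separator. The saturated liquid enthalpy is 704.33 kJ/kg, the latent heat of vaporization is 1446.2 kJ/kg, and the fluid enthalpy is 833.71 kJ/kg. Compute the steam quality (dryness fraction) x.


x = (h - hf) / hfg
x = (833.71 - 704.33) / 1446.2
x = 0.089462


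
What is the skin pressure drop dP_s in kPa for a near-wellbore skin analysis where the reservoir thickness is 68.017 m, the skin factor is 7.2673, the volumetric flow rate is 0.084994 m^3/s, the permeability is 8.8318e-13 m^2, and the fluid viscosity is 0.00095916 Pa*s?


dP_s = S * q * mu / (2*pi*k*hr) / 1000
dP_s = 7.2673 * 0.084994 * 0.00095916 / (2*pi*8.8318e-13*68.017) / 1000
dP_s = 1569.7 kPa


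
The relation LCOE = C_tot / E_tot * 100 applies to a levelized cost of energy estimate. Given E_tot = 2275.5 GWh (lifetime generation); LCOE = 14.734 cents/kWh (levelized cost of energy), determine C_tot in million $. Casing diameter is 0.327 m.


C_tot = LCOE / 100 * E_tot
C_tot = 14.734 / 100 * 2275.5
C_tot = 335.27 million $


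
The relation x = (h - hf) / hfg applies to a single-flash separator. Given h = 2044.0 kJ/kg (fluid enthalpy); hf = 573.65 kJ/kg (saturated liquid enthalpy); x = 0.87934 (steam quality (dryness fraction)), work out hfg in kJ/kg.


hfg = (h - hf) / x
hfg = (2044.0 - 573.65) / 0.87934
hfg = 1672.1 kJ/kg


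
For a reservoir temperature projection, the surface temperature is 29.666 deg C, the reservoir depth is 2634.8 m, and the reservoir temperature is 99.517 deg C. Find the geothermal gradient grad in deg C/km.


grad = (T_res - T_surf) / d * 1000
grad = (99.517 - 29.666) / 2634.8 * 1000
grad = 26.511 deg C/km


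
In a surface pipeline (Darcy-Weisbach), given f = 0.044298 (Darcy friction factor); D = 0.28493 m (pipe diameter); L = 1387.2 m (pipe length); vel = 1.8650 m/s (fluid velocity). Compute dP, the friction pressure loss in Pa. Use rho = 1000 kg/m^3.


dP = f * (L/D) * (rho*vel^2/2) / 1000
dP = 0.044298 * (1387.2/0.28493) * (1000*1.8650^2/2) / 1000
dP = 375.0703 kPa
Convert: 375.0703 kPa * 1000.0 = 3.7507e+05 Pa
dP = 3.7507e+05 Pa


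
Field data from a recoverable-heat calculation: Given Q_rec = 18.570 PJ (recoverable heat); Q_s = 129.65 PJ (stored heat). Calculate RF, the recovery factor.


RF = Q_rec / Q_s
RF = 18.570 / 129.65
RF = 0.14323


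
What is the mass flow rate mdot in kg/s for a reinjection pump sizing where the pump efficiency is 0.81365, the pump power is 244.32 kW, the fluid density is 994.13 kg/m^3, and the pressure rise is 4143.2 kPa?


mdot = P_pump * rho * eta / dP
mdot = 244.32 * 994.13 * 0.81365 / 4143.2
mdot = 47.698 kg/s


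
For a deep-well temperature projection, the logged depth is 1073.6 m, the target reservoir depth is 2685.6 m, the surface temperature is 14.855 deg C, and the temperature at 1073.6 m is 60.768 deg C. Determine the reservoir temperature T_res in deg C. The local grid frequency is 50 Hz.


Step 1: grad = (T_d1 - T_surf)/d1 * 1000 = (60.768 - 14.855)/1073.6 * 1000 = 42.76546 deg C/km
Step 2: T_res = T_surf + grad*d2/1000 = 14.855 + 42.76546*2685.6/1000 = 129.71 deg C
T_res = 129.71 deg C


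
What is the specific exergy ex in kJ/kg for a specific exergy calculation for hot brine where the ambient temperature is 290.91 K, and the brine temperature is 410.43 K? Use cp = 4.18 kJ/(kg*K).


ex = cp * ((T_b - T_0) - T_0 * ln(T_b/T_0))
ex = 4.18 * ((410.43 - 290.91) - 290.91 * ln(410.43/290.91))
ex = 81.055 kJ/kg


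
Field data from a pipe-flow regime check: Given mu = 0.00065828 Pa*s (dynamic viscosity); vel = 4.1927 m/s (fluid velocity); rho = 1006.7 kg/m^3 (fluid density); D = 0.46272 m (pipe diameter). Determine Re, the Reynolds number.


Re = rho * vel * D / mu
Re = 1006.7 * 4.1927 * 0.46272 / 0.00065828
Re = 2.9669e+06


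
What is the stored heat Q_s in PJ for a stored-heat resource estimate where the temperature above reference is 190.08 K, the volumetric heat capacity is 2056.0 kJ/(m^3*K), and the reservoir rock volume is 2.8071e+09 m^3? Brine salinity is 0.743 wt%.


Q_s = Vr * rhoc * dT / 1e12
Q_s = 2.8071e+09 * 2056.0 * 190.08 / 1e12
Q_s = 1097.0 PJ


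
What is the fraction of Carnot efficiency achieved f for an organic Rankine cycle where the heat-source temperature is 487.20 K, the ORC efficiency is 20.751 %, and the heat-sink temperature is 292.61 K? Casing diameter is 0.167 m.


f = (eta_orc/100) / (1 - Tc/Th)
f = (20.751/100) / (1 - 292.61/487.20)
f = 0.51955


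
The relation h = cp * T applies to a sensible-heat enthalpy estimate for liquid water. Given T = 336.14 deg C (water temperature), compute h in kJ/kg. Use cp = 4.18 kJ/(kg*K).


h = cp * T
h = 4.18 * 336.14
h = 1405.1 kJ/kg


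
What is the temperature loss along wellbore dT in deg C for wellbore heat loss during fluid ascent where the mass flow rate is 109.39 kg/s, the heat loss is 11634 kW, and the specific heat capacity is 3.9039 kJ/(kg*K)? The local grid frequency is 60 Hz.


dT = Q_loss / (mdot * cp)
dT = 11634 / (109.39 * 3.9039)
dT = 27.24286 K
Convert (temperature difference, 1 K = 1 deg C): 27.24286 K = 27.24286 deg C
dT = 27.243 deg C


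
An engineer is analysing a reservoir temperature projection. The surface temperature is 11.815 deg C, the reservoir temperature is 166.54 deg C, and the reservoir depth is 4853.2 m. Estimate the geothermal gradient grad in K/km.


grad = (T_res - T_surf) / d * 1000
grad = (166.54 - 11.815) / 4853.2 * 1000
grad = 31.88103 deg C/km
Convert: 31.88103 deg C/km * 1.0 = 31.881 K/km
grad = 31.881 K/km


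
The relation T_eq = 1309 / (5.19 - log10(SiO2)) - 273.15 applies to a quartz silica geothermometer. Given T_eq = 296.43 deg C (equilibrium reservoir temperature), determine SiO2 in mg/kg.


SiO2 = 10^(5.19 - 1309/(T_eq + 273.15))
SiO2 = 10^(5.19 - 1309/(296.43 + 273.15))
SiO2 = 779.50 mg/kg


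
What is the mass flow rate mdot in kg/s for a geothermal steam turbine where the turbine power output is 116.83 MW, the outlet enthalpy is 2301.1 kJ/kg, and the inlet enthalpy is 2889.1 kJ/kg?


mdot = P * 1000 / (h_in - h_out)
mdot = 116.83 * 1000 / (2889.1 - 2301.1)
mdot = 198.69 kg/s


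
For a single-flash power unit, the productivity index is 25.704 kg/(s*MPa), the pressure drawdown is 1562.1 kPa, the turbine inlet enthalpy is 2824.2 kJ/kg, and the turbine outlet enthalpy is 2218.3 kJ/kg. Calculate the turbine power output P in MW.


Step 1: mdot = PI * dP / 1000 = 25.704 * 1562.1 / 1000 = 40.15222 kg/s
Step 2: P = mdot*(h_in - h_out)/1000 = 40.15222*(2824.2 - 2218.3)/1000 = 24.328 MW
P = 24.328 MW


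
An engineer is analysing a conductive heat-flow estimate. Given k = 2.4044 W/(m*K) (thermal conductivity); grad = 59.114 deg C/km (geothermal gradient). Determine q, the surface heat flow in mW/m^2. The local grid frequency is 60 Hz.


q = k * grad / 1000
q = 2.4044 * 59.114 / 1000
q = 0.1421337 W/m^2
Convert: 0.1421337 W/m^2 * 1000.0 = 142.13 mW/m^2
q = 142.13 mW/m^2


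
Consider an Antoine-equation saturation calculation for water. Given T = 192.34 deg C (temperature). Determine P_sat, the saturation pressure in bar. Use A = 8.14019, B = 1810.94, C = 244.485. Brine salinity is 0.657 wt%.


P_sat = 10^(A - B/(C + T)) / 760 * 0.101325
P_sat = 10^(8.14019 - 1810.94/(244.485 + 192.34)) / 760 * 0.101325
P_sat = 1.316453 MPa
Convert: 1.316453 MPa * 10.0 = 13.165 bar
P_sat = 13.165 bar


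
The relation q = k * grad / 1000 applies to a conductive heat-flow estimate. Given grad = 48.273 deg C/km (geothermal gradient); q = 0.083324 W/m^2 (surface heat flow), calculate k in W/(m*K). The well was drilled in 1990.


k = q * 1000 / grad
k = 0.083324 * 1000 / 48.273
k = 1.7261 W/(m*K)


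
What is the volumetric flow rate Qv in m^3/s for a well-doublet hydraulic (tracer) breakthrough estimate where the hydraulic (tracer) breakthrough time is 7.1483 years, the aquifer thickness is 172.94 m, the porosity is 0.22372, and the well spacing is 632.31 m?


Qv = pi*hr*phi*L^2 / (3*t_bt*365.25*86400)
Qv = pi*172.94*0.22372*632.31^2 / (3*7.1483*365.25*86400)
Qv = 0.071810 m^3/s


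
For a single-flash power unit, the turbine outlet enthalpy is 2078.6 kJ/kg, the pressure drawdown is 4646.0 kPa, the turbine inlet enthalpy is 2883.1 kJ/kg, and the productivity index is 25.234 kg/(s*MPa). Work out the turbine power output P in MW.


Step 1: mdot = PI * dP / 1000 = 25.234 * 4646.0 / 1000 = 117.2372 kg/s
Step 2: P = mdot*(h_in - h_out)/1000 = 117.2372*(2883.1 - 2078.6)/1000 = 94.317 MW
P = 94.317 MW


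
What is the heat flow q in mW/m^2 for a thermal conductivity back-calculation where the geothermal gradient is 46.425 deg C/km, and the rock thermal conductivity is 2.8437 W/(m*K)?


q = k * grad / 1000
q = 2.8437 * 46.425 / 1000
q = 0.1320188 W/m^2
Convert: 0.1320188 W/m^2 * 1000.0 = 132.02 mW/m^2
q = 132.02 mW/m^2


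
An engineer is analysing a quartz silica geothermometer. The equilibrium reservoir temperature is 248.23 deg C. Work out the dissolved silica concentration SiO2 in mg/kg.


SiO2 = 10^(5.19 - 1309/(T_eq + 273.15))
SiO2 = 10^(5.19 - 1309/(248.23 + 273.15))
SiO2 = 477.92 mg/kg


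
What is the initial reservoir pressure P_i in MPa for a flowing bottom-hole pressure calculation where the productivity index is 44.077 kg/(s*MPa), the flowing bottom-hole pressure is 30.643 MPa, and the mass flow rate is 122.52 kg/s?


P_i = P_wf + mdot / PI
P_i = 30.643 + 122.52 / 44.077
P_i = 33.423 MPa


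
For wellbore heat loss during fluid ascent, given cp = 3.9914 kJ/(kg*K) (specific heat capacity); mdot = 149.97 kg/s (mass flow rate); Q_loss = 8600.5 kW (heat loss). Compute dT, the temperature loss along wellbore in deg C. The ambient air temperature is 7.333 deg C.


dT = Q_loss / (mdot * cp)
dT = 8600.5 / (149.97 * 3.9914)
dT = 14.36793 K
Convert (temperature difference, 1 K = 1 deg C): 14.36793 K = 14.36793 deg C
dT = 14.368 deg C


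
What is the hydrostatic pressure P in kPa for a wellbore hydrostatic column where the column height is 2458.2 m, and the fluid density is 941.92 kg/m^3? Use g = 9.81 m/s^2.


P = rho * g * h / 1e6
P = 941.92 * 9.81 * 2458.2 / 1e6
P = 22.71435 MPa
Convert: 22.71435 MPa * 1000.0 = 22714 kPa
P = 22714 kPa


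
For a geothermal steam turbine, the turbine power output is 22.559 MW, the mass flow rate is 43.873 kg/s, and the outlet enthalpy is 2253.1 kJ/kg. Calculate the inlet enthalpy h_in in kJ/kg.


h_in = h_out + P * 1000 / mdot
h_in = 2253.1 + 22.559 * 1000 / 43.873
h_in = 2767.3 kJ/kg


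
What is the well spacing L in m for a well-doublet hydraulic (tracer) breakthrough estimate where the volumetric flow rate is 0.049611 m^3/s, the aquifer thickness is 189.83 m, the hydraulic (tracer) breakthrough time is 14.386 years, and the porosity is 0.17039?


L = sqrt(t_bt*365.25*86400*3*Qv / (pi*hr*phi))
L = sqrt(14.386*365.25*86400*3*0.049611 / (pi*189.83*0.17039))
L = 815.44 m


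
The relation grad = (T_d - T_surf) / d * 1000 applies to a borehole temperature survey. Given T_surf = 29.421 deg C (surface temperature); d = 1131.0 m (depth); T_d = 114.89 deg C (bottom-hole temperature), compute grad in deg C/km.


grad = (T_d - T_surf) / d * 1000
grad = (114.89 - 29.421) / 1131.0 * 1000
grad = 75.569 deg C/km


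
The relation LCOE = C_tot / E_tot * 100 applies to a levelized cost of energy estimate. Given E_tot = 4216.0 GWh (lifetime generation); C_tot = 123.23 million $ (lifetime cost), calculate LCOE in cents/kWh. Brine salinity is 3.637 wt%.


LCOE = C_tot / E_tot * 100
LCOE = 123.23 / 4216.0 * 100
LCOE = 2.9229 cents/kWh


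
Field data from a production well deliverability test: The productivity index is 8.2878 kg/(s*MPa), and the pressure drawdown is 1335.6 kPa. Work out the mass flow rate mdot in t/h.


mdot = PI * dP / 1000
mdot = 8.2878 * 1335.6 / 1000
mdot = 11.06919 kg/s
Convert: 11.06919 kg/s * 3.6 = 39.849 t/h
mdot = 39.849 t/h


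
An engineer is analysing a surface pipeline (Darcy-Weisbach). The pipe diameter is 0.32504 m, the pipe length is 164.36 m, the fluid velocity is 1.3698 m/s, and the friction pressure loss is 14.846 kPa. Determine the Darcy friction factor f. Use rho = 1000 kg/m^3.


f = dP*1000 / ((L/D)*(rho*vel^2/2))
f = 14.846*1000 / ((164.36/0.32504)*(1000*1.3698^2/2))
f = 0.031294


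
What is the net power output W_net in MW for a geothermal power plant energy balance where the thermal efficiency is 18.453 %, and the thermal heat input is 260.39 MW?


W_net = eta / 100 * Q_in
W_net = 18.453 / 100 * 260.39
W_net = 48.050 MW


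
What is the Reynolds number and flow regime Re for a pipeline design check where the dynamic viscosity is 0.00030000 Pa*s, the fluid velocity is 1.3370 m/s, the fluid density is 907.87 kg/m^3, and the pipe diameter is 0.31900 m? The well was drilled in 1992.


Step 1: Re = rho*vel*D/mu = 907.87*1.337*0.319/0.0003 = 1.2907e+06
Step 2: Re = 1.2907e+06 > 4000, so flow is turbulent.
Re = 1.2907e+06 (turbulent)


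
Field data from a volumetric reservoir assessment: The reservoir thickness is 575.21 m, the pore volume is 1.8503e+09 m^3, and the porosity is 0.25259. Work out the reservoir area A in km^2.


A = Vp / (1e6 * hr * phi)
A = 1.8503e+09 / (1e6 * 575.21 * 0.25259)
A = 12.735 km^2


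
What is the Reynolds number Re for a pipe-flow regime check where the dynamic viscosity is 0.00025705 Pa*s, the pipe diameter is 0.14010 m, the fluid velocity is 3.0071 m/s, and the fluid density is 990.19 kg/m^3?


Re = rho * vel * D / mu
Re = 990.19 * 3.0071 * 0.14010 / 0.00025705
Re = 1.6229e+06


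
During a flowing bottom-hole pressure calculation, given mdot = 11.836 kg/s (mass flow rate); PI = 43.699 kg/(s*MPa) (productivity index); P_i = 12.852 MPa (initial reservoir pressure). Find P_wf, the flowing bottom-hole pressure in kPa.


P_wf = P_i - mdot / PI
P_wf = 12.852 - 11.836 / 43.699
P_wf = 12.58115 MPa
Convert: 12.58115 MPa * 1000.0 = 12581 kPa
P_wf = 12581 kPa


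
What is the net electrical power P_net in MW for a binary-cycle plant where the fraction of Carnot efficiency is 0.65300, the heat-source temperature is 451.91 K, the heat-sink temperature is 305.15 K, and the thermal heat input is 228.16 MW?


Step 1: eta = (1 - Tc/Th)*f = (1 - 305.15/451.91)*0.653 = 0.2120650
Step 2: P_net = eta * Q_in = 0.2120650 * 228.16 = 48.385 MW
P_net = 48.385 MW


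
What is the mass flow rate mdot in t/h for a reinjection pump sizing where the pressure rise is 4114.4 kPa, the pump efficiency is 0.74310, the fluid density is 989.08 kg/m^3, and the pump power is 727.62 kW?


mdot = P_pump * rho * eta / dP
mdot = 727.62 * 989.08 * 0.74310 / 4114.4
mdot = 129.9801 kg/s
Convert: 129.9801 kg/s * 3.6 = 467.93 t/h
mdot = 467.93 t/h


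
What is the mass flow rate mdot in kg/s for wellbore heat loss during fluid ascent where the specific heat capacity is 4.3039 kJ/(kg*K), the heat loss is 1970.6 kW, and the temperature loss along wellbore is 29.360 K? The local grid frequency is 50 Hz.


mdot = Q_loss / (cp * dT)
mdot = 1970.6 / (4.3039 * 29.360)
mdot = 15.595 kg/s


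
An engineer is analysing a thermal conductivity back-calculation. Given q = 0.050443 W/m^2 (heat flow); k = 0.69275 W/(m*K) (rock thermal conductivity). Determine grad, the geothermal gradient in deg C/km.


grad = q / k * 1000
grad = 0.050443 / 0.69275 * 1000
grad = 72.816 deg C/km


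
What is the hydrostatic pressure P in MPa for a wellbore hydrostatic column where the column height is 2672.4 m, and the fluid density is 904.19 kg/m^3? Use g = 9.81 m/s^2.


P = rho * g * h / 1e6
P = 904.19 * 9.81 * 2672.4 / 1e6
P = 23.704 MPa


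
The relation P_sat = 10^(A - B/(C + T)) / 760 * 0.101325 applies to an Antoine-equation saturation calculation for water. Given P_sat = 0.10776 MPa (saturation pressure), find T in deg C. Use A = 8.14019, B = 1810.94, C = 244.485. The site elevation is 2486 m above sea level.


T = B / (A - log10(P_sat * 760 / 0.101325)) - C
T = 1810.94 / (8.14019 - log10(0.10776 * 760 / 0.101325)) - 244.485
T = 101.60 deg C


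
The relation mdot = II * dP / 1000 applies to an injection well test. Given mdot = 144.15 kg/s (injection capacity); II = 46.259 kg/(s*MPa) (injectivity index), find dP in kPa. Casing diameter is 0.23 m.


dP = mdot * 1000 / II
dP = 144.15 * 1000 / 46.259
dP = 3116.2 kPa


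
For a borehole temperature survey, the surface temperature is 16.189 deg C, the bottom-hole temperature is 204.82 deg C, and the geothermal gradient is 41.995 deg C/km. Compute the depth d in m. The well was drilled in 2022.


d = (T_d - T_surf) / grad * 1000
d = (204.82 - 16.189) / 41.995 * 1000
d = 4491.7 m


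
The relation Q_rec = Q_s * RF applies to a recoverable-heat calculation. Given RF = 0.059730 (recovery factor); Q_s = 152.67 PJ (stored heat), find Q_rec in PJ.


Q_rec = Q_s * RF
Q_rec = 152.67 * 0.059730
Q_rec = 9.1190 PJ


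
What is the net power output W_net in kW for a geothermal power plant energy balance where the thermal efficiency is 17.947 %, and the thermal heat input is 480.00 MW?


W_net = eta / 100 * Q_in
W_net = 17.947 / 100 * 480.00
W_net = 86.14560 MW
Convert: 86.14560 MW * 1000.0 = 86146 kW
W_net = 86146 kW


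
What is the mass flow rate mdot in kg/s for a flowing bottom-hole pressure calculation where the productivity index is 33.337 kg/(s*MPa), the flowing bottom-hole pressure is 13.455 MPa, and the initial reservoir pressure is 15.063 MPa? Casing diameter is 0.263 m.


mdot = (P_i - P_wf) * PI
mdot = (15.063 - 13.455) * 33.337
mdot = 53.606 kg/s


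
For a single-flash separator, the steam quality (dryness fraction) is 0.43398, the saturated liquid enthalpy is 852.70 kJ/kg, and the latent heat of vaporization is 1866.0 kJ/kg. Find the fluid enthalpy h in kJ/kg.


h = hf + x * hfg
h = 852.70 + 0.43398 * 1866.0
h = 1662.5 kJ/kg


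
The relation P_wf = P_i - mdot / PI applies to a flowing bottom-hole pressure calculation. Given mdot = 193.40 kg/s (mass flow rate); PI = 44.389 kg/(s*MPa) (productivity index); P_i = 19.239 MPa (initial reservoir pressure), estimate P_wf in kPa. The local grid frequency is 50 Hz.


P_wf = P_i - mdot / PI
P_wf = 19.239 - 193.40 / 44.389
P_wf = 14.88206 MPa
Convert: 14.88206 MPa * 1000.0 = 14882 kPa
P_wf = 14882 kPa


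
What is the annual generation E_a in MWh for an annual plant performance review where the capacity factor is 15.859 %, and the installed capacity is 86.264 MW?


E_a = CF / 100 * cap * 8760
E_a = 15.859 / 100 * 86.264 * 8760
E_a = 1.1984e+05 MWh


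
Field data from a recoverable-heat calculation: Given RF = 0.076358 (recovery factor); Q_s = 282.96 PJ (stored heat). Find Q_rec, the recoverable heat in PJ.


Q_rec = Q_s * RF
Q_rec = 282.96 * 0.076358
Q_rec = 21.606 PJ


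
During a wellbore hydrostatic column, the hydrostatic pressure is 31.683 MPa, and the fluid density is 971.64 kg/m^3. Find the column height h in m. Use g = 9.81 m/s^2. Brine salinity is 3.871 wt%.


h = P * 1e6 / (g * rho)
h = 31.683 * 1e6 / (9.81 * 971.64)
h = 3323.9 m


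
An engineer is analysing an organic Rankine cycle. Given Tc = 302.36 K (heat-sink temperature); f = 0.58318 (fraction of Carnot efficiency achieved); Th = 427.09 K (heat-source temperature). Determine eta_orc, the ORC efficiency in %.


eta_orc = (1 - Tc/Th) * f * 100
eta_orc = (1 - 302.36/427.09) * 0.58318 * 100
eta_orc = 17.032 %


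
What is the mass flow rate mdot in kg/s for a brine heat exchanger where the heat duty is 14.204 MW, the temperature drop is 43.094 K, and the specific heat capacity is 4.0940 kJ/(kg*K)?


mdot = Q * 1000 / (cp * dT)
mdot = 14.204 * 1000 / (4.0940 * 43.094)
mdot = 80.509 kg/s


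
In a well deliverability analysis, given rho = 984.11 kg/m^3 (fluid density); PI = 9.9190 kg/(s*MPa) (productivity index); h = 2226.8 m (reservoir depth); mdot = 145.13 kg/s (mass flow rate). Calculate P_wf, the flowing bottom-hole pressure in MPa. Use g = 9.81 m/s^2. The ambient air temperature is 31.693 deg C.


Step 1: P_i = rho*g*h/1e6 = 984.11*9.81*2226.8/1e6 = 21.49779 MPa
Step 2: P_wf = P_i - mdot/PI = 21.49779 - 145.13/9.919 = 6.8663 MPa
P_wf = 6.8663 MPa


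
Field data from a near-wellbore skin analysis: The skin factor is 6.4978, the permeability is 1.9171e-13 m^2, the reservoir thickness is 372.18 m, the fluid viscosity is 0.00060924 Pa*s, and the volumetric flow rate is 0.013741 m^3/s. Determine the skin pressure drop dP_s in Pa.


dP_s = S * q * mu / (2*pi*k*hr) / 1000
dP_s = 6.4978 * 0.013741 * 0.00060924 / (2*pi*1.9171e-13*372.18) / 1000
dP_s = 121.3376 kPa
Convert: 121.3376 kPa * 1000.0 = 1.2134e+05 Pa
dP_s = 1.2134e+05 Pa


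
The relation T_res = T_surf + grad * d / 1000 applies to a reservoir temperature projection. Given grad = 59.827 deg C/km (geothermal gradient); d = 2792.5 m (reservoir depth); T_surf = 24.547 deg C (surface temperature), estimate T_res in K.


T_res = T_surf + grad * d / 1000
T_res = 24.547 + 59.827 * 2792.5 / 1000
T_res = 191.6139 deg C
Convert to K: 191.6139 + 273.15 = 464.76 K
T_res = 464.76 K


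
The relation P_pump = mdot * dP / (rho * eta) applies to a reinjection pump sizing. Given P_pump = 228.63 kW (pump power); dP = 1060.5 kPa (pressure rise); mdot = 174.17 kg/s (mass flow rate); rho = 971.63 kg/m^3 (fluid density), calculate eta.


eta = mdot * dP / (rho * P_pump)
eta = 174.17 * 1060.5 / (971.63 * 228.63)
eta = 0.83148


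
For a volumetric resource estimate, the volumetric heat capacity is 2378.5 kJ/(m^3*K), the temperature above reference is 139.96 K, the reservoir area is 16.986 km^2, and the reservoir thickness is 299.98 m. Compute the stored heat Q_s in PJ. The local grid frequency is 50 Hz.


Step 1: Vr = A*1e6*hr = 16.986*1e6*299.98 = 5.095460e+09 m^3
Step 2: Q_s = Vr*rhoc*dT/1e12 = 5.095460e+09*2378.5*139.96/1e12 = 1696.3 PJ
Q_s = 1696.3 PJ
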